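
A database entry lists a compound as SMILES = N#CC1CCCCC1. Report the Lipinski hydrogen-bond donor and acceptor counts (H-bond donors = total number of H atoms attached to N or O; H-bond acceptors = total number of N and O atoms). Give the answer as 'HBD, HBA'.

0, 1

Donors: find every N or O and count the H atoms it carries.
  atom 1 (N): bond orders sum to 3 → 0 H
Lipinski HBD = 0.
Acceptors: N atoms = 1, O atoms = 0 → HBA = 1.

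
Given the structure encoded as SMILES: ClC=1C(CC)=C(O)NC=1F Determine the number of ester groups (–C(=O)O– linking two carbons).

0

Scan the SMILES for the ester motif — none present.
Groups that are present: 1 hydroxyl.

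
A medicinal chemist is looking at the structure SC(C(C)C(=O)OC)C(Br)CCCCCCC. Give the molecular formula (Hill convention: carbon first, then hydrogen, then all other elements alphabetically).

Walk through each heavy atom and fill implicit hydrogens from standard valence (C 4, N 3, O 2, S 2, halogen 1):
  atom 1: S, bond orders sum to 1 (valence 2) → 1 H
  atom 2: C, bond orders sum to 3 (valence 4) → 1 H
  atom 3: C, bond orders sum to 3 (valence 4) → 1 H
  atom 4: C, bond orders sum to 1 (valence 4) → 3 H
  atom 5: C, bond orders sum to 4 (valence 4) → 0 H
  atom 6: O, bond orders sum to 2 (valence 2) → 0 H
  atom 7: O, bond orders sum to 2 (valence 2) → 0 H
  atom 8: C, bond orders sum to 1 (valence 4) → 3 H
  atom 9: C, bond orders sum to 3 (valence 4) → 1 H
  atom 10: Br (halogen, monovalent) → 0 H
  atom 11: C, bond orders sum to 2 (valence 4) → 2 H
  atom 12: C, bond orders sum to 2 (valence 4) → 2 H
  atom 13: C, bond orders sum to 2 (valence 4) → 2 H
  atom 14: C, bond orders sum to 2 (valence 4) → 2 H
  atom 15: C, bond orders sum to 2 (valence 4) → 2 H
  atom 16: C, bond orders sum to 2 (valence 4) → 2 H
  atom 17: C, bond orders sum to 1 (valence 4) → 3 H
Totals → C:13, H:25, Br:1, O:2, S:1.

C13H25BrO2S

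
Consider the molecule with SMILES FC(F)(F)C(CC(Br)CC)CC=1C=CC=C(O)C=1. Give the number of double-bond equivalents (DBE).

4

Molecular formula: C13H16BrF3O.
DoU = (2C + 2 + N − H − X) / 2, where X is the halogen count and O/S are ignored.
    = (2·13 + 2 + 0 − 16 − 4) / 2 = 8 / 2 = 4.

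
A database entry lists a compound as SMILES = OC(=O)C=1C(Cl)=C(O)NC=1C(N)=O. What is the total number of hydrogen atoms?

5

Walk through each heavy atom and fill implicit hydrogens from standard valence (C 4, N 3, O 2, S 2, halogen 1):
  atom 1: O, bond orders sum to 1 (valence 2) → 1 H
  atom 2: C, bond orders sum to 4 (valence 4) → 0 H
  atom 3: O, bond orders sum to 2 (valence 2) → 0 H
  atom 4: C, bond orders sum to 4 (valence 4) → 0 H
  atom 5: C, bond orders sum to 4 (valence 4) → 0 H
  atom 6: Cl (halogen, monovalent) → 0 H
  atom 7: C, bond orders sum to 4 (valence 4) → 0 H
  atom 8: O, bond orders sum to 1 (valence 2) → 1 H
  atom 9: N, bond orders sum to 2 (valence 3) → 1 H
  atom 10: C, bond orders sum to 4 (valence 4) → 0 H
  atom 11: C, bond orders sum to 4 (valence 4) → 0 H
  atom 12: N, bond orders sum to 1 (valence 3) → 2 H
  atom 13: O, bond orders sum to 2 (valence 2) → 0 H
Total hydrogens: 5.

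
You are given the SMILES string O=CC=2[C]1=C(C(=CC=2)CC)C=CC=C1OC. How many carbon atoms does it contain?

14

Count every carbon token in the SMILES (each C, including those in ring-closure positions and inside branches).
Carbon count: 14.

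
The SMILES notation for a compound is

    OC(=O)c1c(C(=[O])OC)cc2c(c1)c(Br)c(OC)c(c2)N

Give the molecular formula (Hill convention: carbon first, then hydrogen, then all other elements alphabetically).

Walk through each heavy atom and fill implicit hydrogens from standard valence (C 4, N 3, O 2, S 2, halogen 1); for lowercase aromatic atoms, an aromatic c carries 1 H when it has two neighbours and 0 H with three, and aromatic n carries 0 H:
  atom 1: O, bond orders sum to 1 (valence 2) → 1 H
  atom 2: C, bond orders sum to 4 (valence 4) → 0 H
  atom 3: O, bond orders sum to 2 (valence 2) → 0 H
  atom 4: aromatic c, 3 neighbours → 0 H
  atom 5: aromatic c, 3 neighbours → 0 H
  atom 6: C, bond orders sum to 4 (valence 4) → 0 H
  atom 7: O with explicit H count 0
  atom 8: O, bond orders sum to 2 (valence 2) → 0 H
  atom 9: C, bond orders sum to 1 (valence 4) → 3 H
  atom 10: aromatic c, 2 neighbours → 1 H
  atom 11: aromatic c, 3 neighbours → 0 H
  atom 12: aromatic c, 3 neighbours → 0 H
  atom 13: aromatic c, 2 neighbours → 1 H
  atom 14: aromatic c, 3 neighbours → 0 H
  atom 15: Br (halogen, monovalent) → 0 H
  atom 16: aromatic c, 3 neighbours → 0 H
  atom 17: O, bond orders sum to 2 (valence 2) → 0 H
  atom 18: C, bond orders sum to 1 (valence 4) → 3 H
  atom 19: aromatic c, 3 neighbours → 0 H
  atom 20: aromatic c, 2 neighbours → 1 H
  atom 21: N, bond orders sum to 1 (valence 3) → 2 H
Totals → C:14, H:12, Br:1, N:1, O:5.

C14H12BrNO5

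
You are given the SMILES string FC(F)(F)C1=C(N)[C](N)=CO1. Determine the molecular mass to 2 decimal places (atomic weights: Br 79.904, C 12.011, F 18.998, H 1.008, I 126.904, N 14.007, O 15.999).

First, the molecular formula is C5H5F3N2O (counting implicit H from valence).
  C: 5 × 12.011 = 60.055
  F: 3 × 18.998 = 56.994
  H: 5 × 1.008 = 5.040
  N: 2 × 14.007 = 28.014
  O: 1 × 15.999 = 15.999
Sum: 5×12.011 + 3×18.998 + 5×1.008 + 2×14.007 + 1×15.999 = 166.102 → 166.10 g/mol.

166.10 g/mol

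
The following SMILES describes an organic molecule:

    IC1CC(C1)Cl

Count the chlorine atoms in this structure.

1

Scan the SMILES for Cl atoms (remember two-letter symbols like Cl and Br are single atoms).
Chlorine count: 1.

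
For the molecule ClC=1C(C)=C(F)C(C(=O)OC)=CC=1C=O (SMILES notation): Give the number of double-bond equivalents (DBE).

Molecular formula: C10H8ClFO3.
DoU = (2C + 2 + N − H − X) / 2, where X is the halogen count and O/S are ignored.
    = (2·10 + 2 + 0 − 8 − 2) / 2 = 12 / 2 = 6.

6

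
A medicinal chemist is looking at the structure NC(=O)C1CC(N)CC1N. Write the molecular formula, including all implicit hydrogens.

C6H13N3O

Walk through each heavy atom and fill implicit hydrogens from standard valence (C 4, N 3, O 2, S 2, halogen 1):
  atom 1: N, bond orders sum to 1 (valence 3) → 2 H
  atom 2: C, bond orders sum to 4 (valence 4) → 0 H
  atom 3: O, bond orders sum to 2 (valence 2) → 0 H
  atom 4: C, bond orders sum to 3 (valence 4) → 1 H
  atom 5: C, bond orders sum to 2 (valence 4) → 2 H
  atom 6: C, bond orders sum to 3 (valence 4) → 1 H
  atom 7: N, bond orders sum to 1 (valence 3) → 2 H
  atom 8: C, bond orders sum to 2 (valence 4) → 2 H
  atom 9: C, bond orders sum to 3 (valence 4) → 1 H
  atom 10: N, bond orders sum to 1 (valence 3) → 2 H
Totals → C:6, H:13, N:3, O:1.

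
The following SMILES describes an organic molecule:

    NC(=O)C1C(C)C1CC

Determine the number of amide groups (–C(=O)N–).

1

The amide motif appears at heavy-atom position 2 in the SMILES.
Amide count: 1.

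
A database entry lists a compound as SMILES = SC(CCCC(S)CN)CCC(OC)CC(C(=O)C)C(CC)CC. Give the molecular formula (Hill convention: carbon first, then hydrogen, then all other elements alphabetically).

Walk through each heavy atom and fill implicit hydrogens from standard valence (C 4, N 3, O 2, S 2, halogen 1):
  atom 1: S, bond orders sum to 1 (valence 2) → 1 H
  atom 2: C, bond orders sum to 3 (valence 4) → 1 H
  atom 3: C, bond orders sum to 2 (valence 4) → 2 H
  atom 4: C, bond orders sum to 2 (valence 4) → 2 H
  atom 5: C, bond orders sum to 2 (valence 4) → 2 H
  atom 6: C, bond orders sum to 3 (valence 4) → 1 H
  atom 7: S, bond orders sum to 1 (valence 2) → 1 H
  atom 8: C, bond orders sum to 2 (valence 4) → 2 H
  atom 9: N, bond orders sum to 1 (valence 3) → 2 H
  atom 10: C, bond orders sum to 2 (valence 4) → 2 H
  atom 11: C, bond orders sum to 2 (valence 4) → 2 H
  atom 12: C, bond orders sum to 3 (valence 4) → 1 H
  atom 13: O, bond orders sum to 2 (valence 2) → 0 H
  atom 14: C, bond orders sum to 1 (valence 4) → 3 H
  atom 15: C, bond orders sum to 2 (valence 4) → 2 H
  atom 16: C, bond orders sum to 3 (valence 4) → 1 H
  atom 17: C, bond orders sum to 4 (valence 4) → 0 H
  atom 18: O, bond orders sum to 2 (valence 2) → 0 H
  atom 19: C, bond orders sum to 1 (valence 4) → 3 H
  atom 20: C, bond orders sum to 3 (valence 4) → 1 H
  atom 21: C, bond orders sum to 2 (valence 4) → 2 H
  atom 22: C, bond orders sum to 1 (valence 4) → 3 H
  atom 23: C, bond orders sum to 2 (valence 4) → 2 H
  atom 24: C, bond orders sum to 1 (valence 4) → 3 H
Totals → C:19, H:39, N:1, O:2, S:2.
In Hill order: C19H39NO2S2.

C19H39NO2S2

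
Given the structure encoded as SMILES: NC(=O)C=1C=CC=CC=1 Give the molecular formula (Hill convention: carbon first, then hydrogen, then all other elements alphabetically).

Walk through each heavy atom and fill implicit hydrogens from standard valence (C 4, N 3, O 2, S 2, halogen 1):
  atom 1: N, bond orders sum to 1 (valence 3) → 2 H
  atom 2: C, bond orders sum to 4 (valence 4) → 0 H
  atom 3: O, bond orders sum to 2 (valence 2) → 0 H
  atom 4: C, bond orders sum to 4 (valence 4) → 0 H
  atom 5: C, bond orders sum to 3 (valence 4) → 1 H
  atom 6: C, bond orders sum to 3 (valence 4) → 1 H
  atom 7: C, bond orders sum to 3 (valence 4) → 1 H
  atom 8: C, bond orders sum to 3 (valence 4) → 1 H
  atom 9: C, bond orders sum to 3 (valence 4) → 1 H
Totals → C:7, H:7, N:1, O:1.
In Hill order: C7H7NO.

C7H7NO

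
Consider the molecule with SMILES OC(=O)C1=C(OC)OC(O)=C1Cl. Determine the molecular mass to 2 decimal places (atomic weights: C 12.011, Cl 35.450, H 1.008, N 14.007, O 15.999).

192.55 g/mol

First, the molecular formula is C6H5ClO5 (counting implicit H from valence).
  C: 6 × 12.011 = 72.066
  Cl: 1 × 35.450 = 35.450
  H: 5 × 1.008 = 5.040
  O: 5 × 15.999 = 79.995
Sum: 6×12.011 + 1×35.450 + 5×1.008 + 5×15.999 = 192.551 → 192.55 g/mol.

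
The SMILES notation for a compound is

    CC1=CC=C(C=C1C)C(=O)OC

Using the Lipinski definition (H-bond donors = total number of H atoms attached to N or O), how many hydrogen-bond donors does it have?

0

Donors: find every N or O and count the H atoms it carries.
  atom 10 (O): bond orders sum to 2 → 0 H
  atom 11 (O): bond orders sum to 2 → 0 H
Lipinski HBD = 0.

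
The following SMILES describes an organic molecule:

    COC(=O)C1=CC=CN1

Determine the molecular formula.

C6H7NO2

Walk through each heavy atom and fill implicit hydrogens from standard valence (C 4, N 3, O 2, S 2, halogen 1):
  atom 1: C, bond orders sum to 1 (valence 4) → 3 H
  atom 2: O, bond orders sum to 2 (valence 2) → 0 H
  atom 3: C, bond orders sum to 4 (valence 4) → 0 H
  atom 4: O, bond orders sum to 2 (valence 2) → 0 H
  atom 5: C, bond orders sum to 4 (valence 4) → 0 H
  atom 6: C, bond orders sum to 3 (valence 4) → 1 H
  atom 7: C, bond orders sum to 3 (valence 4) → 1 H
  atom 8: C, bond orders sum to 3 (valence 4) → 1 H
  atom 9: N, bond orders sum to 2 (valence 3) → 1 H
Totals → C:6, H:7, N:1, O:2.
In Hill order: C6H7NO2.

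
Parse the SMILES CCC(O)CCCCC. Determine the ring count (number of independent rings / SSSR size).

In SMILES, each pair of matching ring-closure digits denotes one ring-closing bond; the number of such bonds equals the number of independent rings.
Ring-closure bonds here: 0.

0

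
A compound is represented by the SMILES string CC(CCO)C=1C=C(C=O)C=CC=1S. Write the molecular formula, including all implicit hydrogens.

Walk through each heavy atom and fill implicit hydrogens from standard valence (C 4, N 3, O 2, S 2, halogen 1):
  atom 1: C, bond orders sum to 1 (valence 4) → 3 H
  atom 2: C, bond orders sum to 3 (valence 4) → 1 H
  atom 3: C, bond orders sum to 2 (valence 4) → 2 H
  atom 4: C, bond orders sum to 2 (valence 4) → 2 H
  atom 5: O, bond orders sum to 1 (valence 2) → 1 H
  atom 6: C, bond orders sum to 4 (valence 4) → 0 H
  atom 7: C, bond orders sum to 3 (valence 4) → 1 H
  atom 8: C, bond orders sum to 4 (valence 4) → 0 H
  atom 9: C, bond orders sum to 3 (valence 4) → 1 H
  atom 10: O, bond orders sum to 2 (valence 2) → 0 H
  atom 11: C, bond orders sum to 3 (valence 4) → 1 H
  atom 12: C, bond orders sum to 3 (valence 4) → 1 H
  atom 13: C, bond orders sum to 4 (valence 4) → 0 H
  atom 14: S, bond orders sum to 1 (valence 2) → 1 H
Totals → C:11, H:14, O:2, S:1.

C11H14O2S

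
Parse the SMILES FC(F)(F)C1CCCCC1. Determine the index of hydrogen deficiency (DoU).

Degree of unsaturation = (number of rings) + (number of π bonds).
Ring closures in the SMILES: 1.
π bonds: none → 0 DoU from unsaturation.
Total DoU = 1 + 0 = 1.

1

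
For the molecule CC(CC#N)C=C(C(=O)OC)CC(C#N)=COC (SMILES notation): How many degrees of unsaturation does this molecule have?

7

Molecular formula: C13H16N2O3.
DoU = (2C + 2 + N − H − X) / 2, where X is the halogen count and O/S are ignored.
    = (2·13 + 2 + 2 − 16 − 0) / 2 = 14 / 2 = 7.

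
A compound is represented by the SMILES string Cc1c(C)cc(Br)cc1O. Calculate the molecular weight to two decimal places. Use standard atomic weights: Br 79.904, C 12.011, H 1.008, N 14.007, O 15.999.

201.06 g/mol

First, the molecular formula is C8H9BrO (counting implicit H from valence).
  Br: 1 × 79.904 = 79.904
  C: 8 × 12.011 = 96.088
  H: 9 × 1.008 = 9.072
  O: 1 × 15.999 = 15.999
Sum: 1×79.904 + 8×12.011 + 9×1.008 + 1×15.999 = 201.063 → 201.06 g/mol.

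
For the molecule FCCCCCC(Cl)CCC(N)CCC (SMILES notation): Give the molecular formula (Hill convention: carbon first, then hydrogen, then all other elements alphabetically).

C12H25ClFN

Walk through each heavy atom and fill implicit hydrogens from standard valence (C 4, N 3, O 2, S 2, halogen 1):
  atom 1: F (halogen, monovalent) → 0 H
  atom 2: C, bond orders sum to 2 (valence 4) → 2 H
  atom 3: C, bond orders sum to 2 (valence 4) → 2 H
  atom 4: C, bond orders sum to 2 (valence 4) → 2 H
  atom 5: C, bond orders sum to 2 (valence 4) → 2 H
  atom 6: C, bond orders sum to 2 (valence 4) → 2 H
  atom 7: C, bond orders sum to 3 (valence 4) → 1 H
  atom 8: Cl (halogen, monovalent) → 0 H
  atom 9: C, bond orders sum to 2 (valence 4) → 2 H
  atom 10: C, bond orders sum to 2 (valence 4) → 2 H
  atom 11: C, bond orders sum to 3 (valence 4) → 1 H
  atom 12: N, bond orders sum to 1 (valence 3) → 2 H
  atom 13: C, bond orders sum to 2 (valence 4) → 2 H
  atom 14: C, bond orders sum to 2 (valence 4) → 2 H
  atom 15: C, bond orders sum to 1 (valence 4) → 3 H
Totals → C:12, H:25, Cl:1, F:1, N:1.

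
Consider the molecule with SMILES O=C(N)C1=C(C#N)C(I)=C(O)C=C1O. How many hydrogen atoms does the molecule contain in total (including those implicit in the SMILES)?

Walk through each heavy atom and fill implicit hydrogens from standard valence (C 4, N 3, O 2, S 2, halogen 1):
  atom 1: O, bond orders sum to 2 (valence 2) → 0 H
  atom 2: C, bond orders sum to 4 (valence 4) → 0 H
  atom 3: N, bond orders sum to 1 (valence 3) → 2 H
  atom 4: C, bond orders sum to 4 (valence 4) → 0 H
  atom 5: C, bond orders sum to 4 (valence 4) → 0 H
  atom 6: C, bond orders sum to 4 (valence 4) → 0 H
  atom 7: N, bond orders sum to 3 (valence 3) → 0 H
  atom 8: C, bond orders sum to 4 (valence 4) → 0 H
  atom 9: I (halogen, monovalent) → 0 H
  atom 10: C, bond orders sum to 4 (valence 4) → 0 H
  atom 11: O, bond orders sum to 1 (valence 2) → 1 H
  atom 12: C, bond orders sum to 3 (valence 4) → 1 H
  atom 13: C, bond orders sum to 4 (valence 4) → 0 H
  atom 14: O, bond orders sum to 1 (valence 2) → 1 H
Total hydrogens: 5.

5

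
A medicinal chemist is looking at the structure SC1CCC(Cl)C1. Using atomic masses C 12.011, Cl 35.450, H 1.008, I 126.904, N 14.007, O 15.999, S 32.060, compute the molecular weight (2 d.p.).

First, the molecular formula is C5H9ClS (counting implicit H from valence).
  C: 5 × 12.011 = 60.055
  Cl: 1 × 35.450 = 35.450
  H: 9 × 1.008 = 9.072
  S: 1 × 32.060 = 32.060
Sum: 5×12.011 + 1×35.450 + 9×1.008 + 1×32.060 = 136.637 → 136.64 g/mol.

136.64 g/mol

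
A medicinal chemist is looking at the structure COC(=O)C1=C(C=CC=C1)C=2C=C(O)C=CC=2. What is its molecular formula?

C14H12O3

Walk through each heavy atom and fill implicit hydrogens from standard valence (C 4, N 3, O 2, S 2, halogen 1):
  atom 1: C, bond orders sum to 1 (valence 4) → 3 H
  atom 2: O, bond orders sum to 2 (valence 2) → 0 H
  atom 3: C, bond orders sum to 4 (valence 4) → 0 H
  atom 4: O, bond orders sum to 2 (valence 2) → 0 H
  atom 5: C, bond orders sum to 4 (valence 4) → 0 H
  atom 6: C, bond orders sum to 4 (valence 4) → 0 H
  atom 7: C, bond orders sum to 3 (valence 4) → 1 H
  atom 8: C, bond orders sum to 3 (valence 4) → 1 H
  atom 9: C, bond orders sum to 3 (valence 4) → 1 H
  atom 10: C, bond orders sum to 3 (valence 4) → 1 H
  atom 11: C, bond orders sum to 4 (valence 4) → 0 H
  atom 12: C, bond orders sum to 3 (valence 4) → 1 H
  atom 13: C, bond orders sum to 4 (valence 4) → 0 H
  atom 14: O, bond orders sum to 1 (valence 2) → 1 H
  atom 15: C, bond orders sum to 3 (valence 4) → 1 H
  atom 16: C, bond orders sum to 3 (valence 4) → 1 H
  atom 17: C, bond orders sum to 3 (valence 4) → 1 H
Totals → C:14, H:12, O:3.
In Hill order: C14H12O3.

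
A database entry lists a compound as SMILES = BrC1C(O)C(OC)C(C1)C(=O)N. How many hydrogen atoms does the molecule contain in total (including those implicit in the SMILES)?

Walk through each heavy atom and fill implicit hydrogens from standard valence (C 4, N 3, O 2, S 2, halogen 1):
  atom 1: Br (halogen, monovalent) → 0 H
  atom 2: C, bond orders sum to 3 (valence 4) → 1 H
  atom 3: C, bond orders sum to 3 (valence 4) → 1 H
  atom 4: O, bond orders sum to 1 (valence 2) → 1 H
  atom 5: C, bond orders sum to 3 (valence 4) → 1 H
  atom 6: O, bond orders sum to 2 (valence 2) → 0 H
  atom 7: C, bond orders sum to 1 (valence 4) → 3 H
  atom 8: C, bond orders sum to 3 (valence 4) → 1 H
  atom 9: C, bond orders sum to 2 (valence 4) → 2 H
  atom 10: C, bond orders sum to 4 (valence 4) → 0 H
  atom 11: O, bond orders sum to 2 (valence 2) → 0 H
  atom 12: N, bond orders sum to 1 (valence 3) → 2 H
Total hydrogens: 12.

12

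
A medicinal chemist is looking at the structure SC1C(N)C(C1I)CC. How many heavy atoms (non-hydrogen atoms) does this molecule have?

9

Every atom symbol written in the SMILES (organic subset) is one heavy atom; implicit H are not written.
Heavy atoms by element → C:6, I:1, N:1, S:1.
Total: 9.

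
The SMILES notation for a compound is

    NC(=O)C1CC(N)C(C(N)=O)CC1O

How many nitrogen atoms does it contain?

Scan the SMILES for N atoms (remember two-letter symbols like Cl and Br are single atoms).
Nitrogen count: 3.

3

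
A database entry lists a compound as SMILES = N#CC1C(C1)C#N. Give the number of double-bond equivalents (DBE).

Degree of unsaturation = (number of rings) + (number of π bonds).
Ring closures in the SMILES: 1.
π bonds: 2 triple bonds (each 2 DoU) → 4 DoU from unsaturation.
Total DoU = 1 + 4 = 5.

5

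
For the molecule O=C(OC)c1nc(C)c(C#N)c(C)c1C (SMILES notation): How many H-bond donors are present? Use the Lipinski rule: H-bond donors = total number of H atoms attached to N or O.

Donors: find every N or O and count the H atoms it carries.
  atom 1 (O): bond orders sum to 2 → 0 H
  atom 3 (O): bond orders sum to 2 → 0 H
  atom 6 (N): bond orders sum to 3 → 0 H
  atom 11 (N): bond orders sum to 3 → 0 H
Lipinski HBD = 0.

0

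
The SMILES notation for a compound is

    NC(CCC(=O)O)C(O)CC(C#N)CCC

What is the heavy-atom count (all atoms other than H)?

Every atom symbol written in the SMILES (organic subset) is one heavy atom; implicit H are not written.
Heavy atoms by element → C:11, N:2, O:3.
Total: 16.

16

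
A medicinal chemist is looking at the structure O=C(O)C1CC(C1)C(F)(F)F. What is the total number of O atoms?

Scan the SMILES for O atoms (remember two-letter symbols like Cl and Br are single atoms).
Oxygen count: 2.

2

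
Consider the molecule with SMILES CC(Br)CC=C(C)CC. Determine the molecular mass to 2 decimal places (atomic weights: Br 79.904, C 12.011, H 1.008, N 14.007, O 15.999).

191.11 g/mol

First, the molecular formula is C8H15Br (counting implicit H from valence).
  Br: 1 × 79.904 = 79.904
  C: 8 × 12.011 = 96.088
  H: 15 × 1.008 = 15.120
Sum: 1×79.904 + 8×12.011 + 15×1.008 = 191.112 → 191.11 g/mol.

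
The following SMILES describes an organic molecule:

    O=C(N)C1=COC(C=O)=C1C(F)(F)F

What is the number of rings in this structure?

In SMILES, each pair of matching ring-closure digits denotes one ring-closing bond; the number of such bonds equals the number of independent rings.
Ring-closure bonds here: 1.

1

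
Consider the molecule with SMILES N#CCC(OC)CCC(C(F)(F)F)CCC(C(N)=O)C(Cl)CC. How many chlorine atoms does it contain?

Scan the SMILES for Cl atoms (remember two-letter symbols like Cl and Br are single atoms).
Chlorine count: 1.

1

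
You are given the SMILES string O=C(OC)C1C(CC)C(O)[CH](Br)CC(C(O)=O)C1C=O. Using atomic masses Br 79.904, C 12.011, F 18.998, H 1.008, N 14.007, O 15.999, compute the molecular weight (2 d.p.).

351.19 g/mol

First, the molecular formula is C13H19BrO6 (counting implicit H from valence).
  Br: 1 × 79.904 = 79.904
  C: 13 × 12.011 = 156.143
  H: 19 × 1.008 = 19.152
  O: 6 × 15.999 = 95.994
Sum: 1×79.904 + 13×12.011 + 19×1.008 + 6×15.999 = 351.193 → 351.19 g/mol.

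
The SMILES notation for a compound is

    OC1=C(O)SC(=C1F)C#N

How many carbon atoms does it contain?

Count every carbon token in the SMILES (each C, including those in ring-closure positions and inside branches).
Carbon count: 5.

5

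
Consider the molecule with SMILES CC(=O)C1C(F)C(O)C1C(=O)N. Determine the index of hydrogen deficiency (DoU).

Molecular formula: C7H10FNO3.
DoU = (2C + 2 + N − H − X) / 2, where X is the halogen count and O/S are ignored.
    = (2·7 + 2 + 1 − 10 − 1) / 2 = 6 / 2 = 3.

3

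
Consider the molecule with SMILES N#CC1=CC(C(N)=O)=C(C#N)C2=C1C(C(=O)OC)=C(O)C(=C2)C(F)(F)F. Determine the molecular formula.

Walk through each heavy atom and fill implicit hydrogens from standard valence (C 4, N 3, O 2, S 2, halogen 1):
  atom 1: N, bond orders sum to 3 (valence 3) → 0 H
  atom 2: C, bond orders sum to 4 (valence 4) → 0 H
  atom 3: C, bond orders sum to 4 (valence 4) → 0 H
  atom 4: C, bond orders sum to 3 (valence 4) → 1 H
  atom 5: C, bond orders sum to 4 (valence 4) → 0 H
  atom 6: C, bond orders sum to 4 (valence 4) → 0 H
  atom 7: N, bond orders sum to 1 (valence 3) → 2 H
  atom 8: O, bond orders sum to 2 (valence 2) → 0 H
  atom 9: C, bond orders sum to 4 (valence 4) → 0 H
  atom 10: C, bond orders sum to 4 (valence 4) → 0 H
  atom 11: N, bond orders sum to 3 (valence 3) → 0 H
  atom 12: C, bond orders sum to 4 (valence 4) → 0 H
  atom 13: C, bond orders sum to 4 (valence 4) → 0 H
  atom 14: C, bond orders sum to 4 (valence 4) → 0 H
  atom 15: C, bond orders sum to 4 (valence 4) → 0 H
  atom 16: O, bond orders sum to 2 (valence 2) → 0 H
  atom 17: O, bond orders sum to 2 (valence 2) → 0 H
  atom 18: C, bond orders sum to 1 (valence 4) → 3 H
  atom 19: C, bond orders sum to 4 (valence 4) → 0 H
  atom 20: O, bond orders sum to 1 (valence 2) → 1 H
  atom 21: C, bond orders sum to 4 (valence 4) → 0 H
  atom 22: C, bond orders sum to 3 (valence 4) → 1 H
  atom 23: C, bond orders sum to 4 (valence 4) → 0 H
  atom 24: F (halogen, monovalent) → 0 H
  atom 25: F (halogen, monovalent) → 0 H
  atom 26: F (halogen, monovalent) → 0 H
Totals → C:16, H:8, F:3, N:3, O:4.

C16H8F3N3O4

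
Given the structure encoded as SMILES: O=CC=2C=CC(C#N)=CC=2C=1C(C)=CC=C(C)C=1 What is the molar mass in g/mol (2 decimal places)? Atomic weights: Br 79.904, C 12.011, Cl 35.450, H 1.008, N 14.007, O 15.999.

First, the molecular formula is C16H13NO (counting implicit H from valence).
  C: 16 × 12.011 = 192.176
  H: 13 × 1.008 = 13.104
  N: 1 × 14.007 = 14.007
  O: 1 × 15.999 = 15.999
Sum: 16×12.011 + 13×1.008 + 1×14.007 + 1×15.999 = 235.286 → 235.29 g/mol.

235.29 g/mol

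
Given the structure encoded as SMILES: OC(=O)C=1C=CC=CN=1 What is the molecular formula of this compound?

Walk through each heavy atom and fill implicit hydrogens from standard valence (C 4, N 3, O 2, S 2, halogen 1):
  atom 1: O, bond orders sum to 1 (valence 2) → 1 H
  atom 2: C, bond orders sum to 4 (valence 4) → 0 H
  atom 3: O, bond orders sum to 2 (valence 2) → 0 H
  atom 4: C, bond orders sum to 4 (valence 4) → 0 H
  atom 5: C, bond orders sum to 3 (valence 4) → 1 H
  atom 6: C, bond orders sum to 3 (valence 4) → 1 H
  atom 7: C, bond orders sum to 3 (valence 4) → 1 H
  atom 8: C, bond orders sum to 3 (valence 4) → 1 H
  atom 9: N, bond orders sum to 3 (valence 3) → 0 H
Totals → C:6, H:5, N:1, O:2.

C6H5NO2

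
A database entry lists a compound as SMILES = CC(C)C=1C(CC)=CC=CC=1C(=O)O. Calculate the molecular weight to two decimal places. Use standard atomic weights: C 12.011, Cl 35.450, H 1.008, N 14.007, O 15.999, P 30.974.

First, the molecular formula is C12H16O2 (counting implicit H from valence).
  C: 12 × 12.011 = 144.132
  H: 16 × 1.008 = 16.128
  O: 2 × 15.999 = 31.998
Sum: 12×12.011 + 16×1.008 + 2×15.999 = 192.258 → 192.26 g/mol.

192.26 g/mol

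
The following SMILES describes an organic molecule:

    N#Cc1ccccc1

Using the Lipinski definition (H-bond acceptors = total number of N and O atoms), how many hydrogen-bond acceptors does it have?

N atoms: 1; O atoms: 0.
Lipinski HBA = 1 + 0 = 1.

1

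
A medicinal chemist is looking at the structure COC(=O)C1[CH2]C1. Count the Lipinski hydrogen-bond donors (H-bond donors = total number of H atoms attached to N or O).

0

Donors: find every N or O and count the H atoms it carries.
  atom 2 (O): bond orders sum to 2 → 0 H
  atom 4 (O): bond orders sum to 2 → 0 H
Lipinski HBD = 0.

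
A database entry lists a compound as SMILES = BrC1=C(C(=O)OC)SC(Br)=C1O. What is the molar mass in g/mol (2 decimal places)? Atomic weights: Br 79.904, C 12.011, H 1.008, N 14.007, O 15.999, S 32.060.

First, the molecular formula is C6H4Br2O3S (counting implicit H from valence).
  Br: 2 × 79.904 = 159.808
  C: 6 × 12.011 = 72.066
  H: 4 × 1.008 = 4.032
  O: 3 × 15.999 = 47.997
  S: 1 × 32.060 = 32.060
Sum: 2×79.904 + 6×12.011 + 4×1.008 + 3×15.999 + 1×32.060 = 315.963 → 315.96 g/mol.

315.96 g/mol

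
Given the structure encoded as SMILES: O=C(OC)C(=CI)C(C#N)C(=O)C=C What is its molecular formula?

Walk through each heavy atom and fill implicit hydrogens from standard valence (C 4, N 3, O 2, S 2, halogen 1):
  atom 1: O, bond orders sum to 2 (valence 2) → 0 H
  atom 2: C, bond orders sum to 4 (valence 4) → 0 H
  atom 3: O, bond orders sum to 2 (valence 2) → 0 H
  atom 4: C, bond orders sum to 1 (valence 4) → 3 H
  atom 5: C, bond orders sum to 4 (valence 4) → 0 H
  atom 6: C, bond orders sum to 3 (valence 4) → 1 H
  atom 7: I (halogen, monovalent) → 0 H
  atom 8: C, bond orders sum to 3 (valence 4) → 1 H
  atom 9: C, bond orders sum to 4 (valence 4) → 0 H
  atom 10: N, bond orders sum to 3 (valence 3) → 0 H
  atom 11: C, bond orders sum to 4 (valence 4) → 0 H
  atom 12: O, bond orders sum to 2 (valence 2) → 0 H
  atom 13: C, bond orders sum to 3 (valence 4) → 1 H
  atom 14: C, bond orders sum to 2 (valence 4) → 2 H
Totals → C:9, H:8, I:1, N:1, O:3.

C9H8INO3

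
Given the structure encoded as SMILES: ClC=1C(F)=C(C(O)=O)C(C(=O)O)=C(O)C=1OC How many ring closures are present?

In SMILES, each pair of matching ring-closure digits denotes one ring-closing bond; the number of such bonds equals the number of independent rings.
Ring-closure bonds here: 1.

1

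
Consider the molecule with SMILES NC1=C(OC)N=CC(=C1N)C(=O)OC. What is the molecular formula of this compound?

Walk through each heavy atom and fill implicit hydrogens from standard valence (C 4, N 3, O 2, S 2, halogen 1):
  atom 1: N, bond orders sum to 1 (valence 3) → 2 H
  atom 2: C, bond orders sum to 4 (valence 4) → 0 H
  atom 3: C, bond orders sum to 4 (valence 4) → 0 H
  atom 4: O, bond orders sum to 2 (valence 2) → 0 H
  atom 5: C, bond orders sum to 1 (valence 4) → 3 H
  atom 6: N, bond orders sum to 3 (valence 3) → 0 H
  atom 7: C, bond orders sum to 3 (valence 4) → 1 H
  atom 8: C, bond orders sum to 4 (valence 4) → 0 H
  atom 9: C, bond orders sum to 4 (valence 4) → 0 H
  atom 10: N, bond orders sum to 1 (valence 3) → 2 H
  atom 11: C, bond orders sum to 4 (valence 4) → 0 H
  atom 12: O, bond orders sum to 2 (valence 2) → 0 H
  atom 13: O, bond orders sum to 2 (valence 2) → 0 H
  atom 14: C, bond orders sum to 1 (valence 4) → 3 H
Totals → C:8, H:11, N:3, O:3.
In Hill order: C8H11N3O3.

C8H11N3O3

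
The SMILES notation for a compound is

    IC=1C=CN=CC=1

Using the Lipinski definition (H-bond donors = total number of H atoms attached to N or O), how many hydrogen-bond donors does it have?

Donors: find every N or O and count the H atoms it carries.
  atom 5 (N): bond orders sum to 3 → 0 H
Lipinski HBD = 0.

0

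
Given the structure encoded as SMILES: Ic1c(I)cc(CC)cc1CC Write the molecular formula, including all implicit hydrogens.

C10H12I2

Walk through each heavy atom and fill implicit hydrogens from standard valence (C 4, N 3, O 2, S 2, halogen 1); for lowercase aromatic atoms, an aromatic c carries 1 H when it has two neighbours and 0 H with three, and aromatic n carries 0 H:
  atom 1: I (halogen, monovalent) → 0 H
  atom 2: aromatic c, 3 neighbours → 0 H
  atom 3: aromatic c, 3 neighbours → 0 H
  atom 4: I (halogen, monovalent) → 0 H
  atom 5: aromatic c, 2 neighbours → 1 H
  atom 6: aromatic c, 3 neighbours → 0 H
  atom 7: C, bond orders sum to 2 (valence 4) → 2 H
  atom 8: C, bond orders sum to 1 (valence 4) → 3 H
  atom 9: aromatic c, 2 neighbours → 1 H
  atom 10: aromatic c, 3 neighbours → 0 H
  atom 11: C, bond orders sum to 2 (valence 4) → 2 H
  atom 12: C, bond orders sum to 1 (valence 4) → 3 H
Totals → C:10, H:12, I:2.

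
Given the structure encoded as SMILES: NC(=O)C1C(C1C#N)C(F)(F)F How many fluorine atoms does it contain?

Scan the SMILES for F atoms (remember two-letter symbols like Cl and Br are single atoms).
Fluorine count: 3.

3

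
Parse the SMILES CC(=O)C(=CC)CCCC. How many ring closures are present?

In SMILES, each pair of matching ring-closure digits denotes one ring-closing bond; the number of such bonds equals the number of independent rings.
Ring-closure bonds here: 0.

0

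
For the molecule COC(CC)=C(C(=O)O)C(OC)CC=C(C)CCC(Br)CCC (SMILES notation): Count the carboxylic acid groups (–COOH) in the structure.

1

The carboxylic acid motif appears at heavy-atom position 7 in the SMILES.
Other groups present: 2 alkene, 2 ether.
Carboxylic acid count: 1.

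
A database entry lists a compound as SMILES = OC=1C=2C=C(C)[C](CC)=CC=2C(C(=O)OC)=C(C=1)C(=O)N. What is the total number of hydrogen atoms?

Walk through each heavy atom and fill implicit hydrogens from standard valence (C 4, N 3, O 2, S 2, halogen 1):
  atom 1: O, bond orders sum to 1 (valence 2) → 1 H
  atom 2: C, bond orders sum to 4 (valence 4) → 0 H
  atom 3: C, bond orders sum to 4 (valence 4) → 0 H
  atom 4: C, bond orders sum to 3 (valence 4) → 1 H
  atom 5: C, bond orders sum to 4 (valence 4) → 0 H
  atom 6: C, bond orders sum to 1 (valence 4) → 3 H
  atom 7: C with explicit H count 0
  atom 8: C, bond orders sum to 2 (valence 4) → 2 H
  atom 9: C, bond orders sum to 1 (valence 4) → 3 H
  atom 10: C, bond orders sum to 3 (valence 4) → 1 H
  atom 11: C, bond orders sum to 4 (valence 4) → 0 H
  atom 12: C, bond orders sum to 4 (valence 4) → 0 H
  atom 13: C, bond orders sum to 4 (valence 4) → 0 H
  atom 14: O, bond orders sum to 2 (valence 2) → 0 H
  atom 15: O, bond orders sum to 2 (valence 2) → 0 H
  atom 16: C, bond orders sum to 1 (valence 4) → 3 H
  atom 17: C, bond orders sum to 4 (valence 4) → 0 H
  atom 18: C, bond orders sum to 3 (valence 4) → 1 H
  atom 19: C, bond orders sum to 4 (valence 4) → 0 H
  atom 20: O, bond orders sum to 2 (valence 2) → 0 H
  atom 21: N, bond orders sum to 1 (valence 3) → 2 H
Total hydrogens: 17.

17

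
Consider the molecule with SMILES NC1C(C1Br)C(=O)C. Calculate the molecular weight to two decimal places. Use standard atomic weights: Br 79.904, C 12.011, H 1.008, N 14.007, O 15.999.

178.03 g/mol

First, the molecular formula is C5H8BrNO (counting implicit H from valence).
  Br: 1 × 79.904 = 79.904
  C: 5 × 12.011 = 60.055
  H: 8 × 1.008 = 8.064
  N: 1 × 14.007 = 14.007
  O: 1 × 15.999 = 15.999
Sum: 1×79.904 + 5×12.011 + 8×1.008 + 1×14.007 + 1×15.999 = 178.029 → 178.03 g/mol.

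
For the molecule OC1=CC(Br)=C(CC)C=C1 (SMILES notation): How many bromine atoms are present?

1

Scan the SMILES for Br atoms (remember two-letter symbols like Cl and Br are single atoms).
Bromine count: 1.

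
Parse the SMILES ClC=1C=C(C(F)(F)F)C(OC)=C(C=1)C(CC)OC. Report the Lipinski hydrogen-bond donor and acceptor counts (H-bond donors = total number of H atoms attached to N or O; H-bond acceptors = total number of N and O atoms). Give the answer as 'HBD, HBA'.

0, 2

Donors: find every N or O and count the H atoms it carries.
  atom 10 (O): bond orders sum to 2 → 0 H
  atom 17 (O): bond orders sum to 2 → 0 H
Lipinski HBD = 0.
Acceptors: N atoms = 0, O atoms = 2 → HBA = 2.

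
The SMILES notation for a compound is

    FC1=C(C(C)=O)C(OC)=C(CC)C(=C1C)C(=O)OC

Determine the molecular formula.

C14H17FO4

Walk through each heavy atom and fill implicit hydrogens from standard valence (C 4, N 3, O 2, S 2, halogen 1):
  atom 1: F (halogen, monovalent) → 0 H
  atom 2: C, bond orders sum to 4 (valence 4) → 0 H
  atom 3: C, bond orders sum to 4 (valence 4) → 0 H
  atom 4: C, bond orders sum to 4 (valence 4) → 0 H
  atom 5: C, bond orders sum to 1 (valence 4) → 3 H
  atom 6: O, bond orders sum to 2 (valence 2) → 0 H
  atom 7: C, bond orders sum to 4 (valence 4) → 0 H
  atom 8: O, bond orders sum to 2 (valence 2) → 0 H
  atom 9: C, bond orders sum to 1 (valence 4) → 3 H
  atom 10: C, bond orders sum to 4 (valence 4) → 0 H
  atom 11: C, bond orders sum to 2 (valence 4) → 2 H
  atom 12: C, bond orders sum to 1 (valence 4) → 3 H
  atom 13: C, bond orders sum to 4 (valence 4) → 0 H
  atom 14: C, bond orders sum to 4 (valence 4) → 0 H
  atom 15: C, bond orders sum to 1 (valence 4) → 3 H
  atom 16: C, bond orders sum to 4 (valence 4) → 0 H
  atom 17: O, bond orders sum to 2 (valence 2) → 0 H
  atom 18: O, bond orders sum to 2 (valence 2) → 0 H
  atom 19: C, bond orders sum to 1 (valence 4) → 3 H
Totals → C:14, H:17, F:1, O:4.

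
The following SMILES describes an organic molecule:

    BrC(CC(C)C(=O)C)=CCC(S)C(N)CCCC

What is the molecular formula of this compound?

C14H26BrNOS

Walk through each heavy atom and fill implicit hydrogens from standard valence (C 4, N 3, O 2, S 2, halogen 1):
  atom 1: Br (halogen, monovalent) → 0 H
  atom 2: C, bond orders sum to 4 (valence 4) → 0 H
  atom 3: C, bond orders sum to 2 (valence 4) → 2 H
  atom 4: C, bond orders sum to 3 (valence 4) → 1 H
  atom 5: C, bond orders sum to 1 (valence 4) → 3 H
  atom 6: C, bond orders sum to 4 (valence 4) → 0 H
  atom 7: O, bond orders sum to 2 (valence 2) → 0 H
  atom 8: C, bond orders sum to 1 (valence 4) → 3 H
  atom 9: C, bond orders sum to 3 (valence 4) → 1 H
  atom 10: C, bond orders sum to 2 (valence 4) → 2 H
  atom 11: C, bond orders sum to 3 (valence 4) → 1 H
  atom 12: S, bond orders sum to 1 (valence 2) → 1 H
  atom 13: C, bond orders sum to 3 (valence 4) → 1 H
  atom 14: N, bond orders sum to 1 (valence 3) → 2 H
  atom 15: C, bond orders sum to 2 (valence 4) → 2 H
  atom 16: C, bond orders sum to 2 (valence 4) → 2 H
  atom 17: C, bond orders sum to 2 (valence 4) → 2 H
  atom 18: C, bond orders sum to 1 (valence 4) → 3 H
Totals → C:14, H:26, Br:1, N:1, O:1, S:1.
In Hill order: C14H26BrNOS.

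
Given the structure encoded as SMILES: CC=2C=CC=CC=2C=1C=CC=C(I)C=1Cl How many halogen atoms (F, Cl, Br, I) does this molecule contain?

Halogen atoms appear at heavy-atom positions 13, 15 (1×Cl, 1×I).
Halogen count: 2.

2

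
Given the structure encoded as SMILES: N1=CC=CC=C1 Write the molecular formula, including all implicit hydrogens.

C5H5N

Walk through each heavy atom and fill implicit hydrogens from standard valence (C 4, N 3, O 2, S 2, halogen 1):
  atom 1: N, bond orders sum to 3 (valence 3) → 0 H
  atom 2: C, bond orders sum to 3 (valence 4) → 1 H
  atom 3: C, bond orders sum to 3 (valence 4) → 1 H
  atom 4: C, bond orders sum to 3 (valence 4) → 1 H
  atom 5: C, bond orders sum to 3 (valence 4) → 1 H
  atom 6: C, bond orders sum to 3 (valence 4) → 1 H
Totals → C:5, H:5, N:1.
In Hill order: C5H5N.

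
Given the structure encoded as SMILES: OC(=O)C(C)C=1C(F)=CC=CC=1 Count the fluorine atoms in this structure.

1

Scan the SMILES for F atoms (remember two-letter symbols like Cl and Br are single atoms).
Fluorine count: 1.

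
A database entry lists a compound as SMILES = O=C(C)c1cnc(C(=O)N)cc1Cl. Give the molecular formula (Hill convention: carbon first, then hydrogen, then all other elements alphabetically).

C8H7ClN2O2

Walk through each heavy atom and fill implicit hydrogens from standard valence (C 4, N 3, O 2, S 2, halogen 1); for lowercase aromatic atoms, an aromatic c carries 1 H when it has two neighbours and 0 H with three, and aromatic n carries 0 H:
  atom 1: O, bond orders sum to 2 (valence 2) → 0 H
  atom 2: C, bond orders sum to 4 (valence 4) → 0 H
  atom 3: C, bond orders sum to 1 (valence 4) → 3 H
  atom 4: aromatic c, 3 neighbours → 0 H
  atom 5: aromatic c, 2 neighbours → 1 H
  atom 6: aromatic n, 2 neighbours → 0 H
  atom 7: aromatic c, 3 neighbours → 0 H
  atom 8: C, bond orders sum to 4 (valence 4) → 0 H
  atom 9: O, bond orders sum to 2 (valence 2) → 0 H
  atom 10: N, bond orders sum to 1 (valence 3) → 2 H
  atom 11: aromatic c, 2 neighbours → 1 H
  atom 12: aromatic c, 3 neighbours → 0 H
  atom 13: Cl (halogen, monovalent) → 0 H
Totals → C:8, H:7, Cl:1, N:2, O:2.
In Hill order: C8H7ClN2O2.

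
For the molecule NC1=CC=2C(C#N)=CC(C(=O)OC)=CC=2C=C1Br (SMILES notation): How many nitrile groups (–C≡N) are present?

1

The nitrile motif appears at heavy-atom position 6 in the SMILES.
Other groups present: 1 ester, 1 primary amine.
Nitrile count: 1.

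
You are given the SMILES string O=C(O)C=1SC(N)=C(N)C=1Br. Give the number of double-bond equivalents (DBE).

4

Degree of unsaturation = (number of rings) + (number of π bonds).
Ring closures in the SMILES: 1.
π bonds: 3 double bonds (each 1 DoU) → 3 DoU from unsaturation.
Total DoU = 1 + 3 = 4.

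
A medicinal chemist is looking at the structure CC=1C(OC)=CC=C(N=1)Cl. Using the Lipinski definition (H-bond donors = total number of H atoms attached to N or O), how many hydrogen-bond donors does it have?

Donors: find every N or O and count the H atoms it carries.
  atom 4 (O): bond orders sum to 2 → 0 H
  atom 9 (N): bond orders sum to 3 → 0 H
Lipinski HBD = 0.

0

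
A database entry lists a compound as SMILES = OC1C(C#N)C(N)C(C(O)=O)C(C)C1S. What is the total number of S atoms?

1

Scan the SMILES for S atoms (remember two-letter symbols like Cl and Br are single atoms).
Sulfur count: 1.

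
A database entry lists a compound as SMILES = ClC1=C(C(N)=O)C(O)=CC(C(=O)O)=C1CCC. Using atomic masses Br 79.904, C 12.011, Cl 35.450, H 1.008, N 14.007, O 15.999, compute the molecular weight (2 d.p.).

257.67 g/mol

First, the molecular formula is C11H12ClNO4 (counting implicit H from valence).
  C: 11 × 12.011 = 132.121
  Cl: 1 × 35.450 = 35.450
  H: 12 × 1.008 = 12.096
  N: 1 × 14.007 = 14.007
  O: 4 × 15.999 = 63.996
Sum: 11×12.011 + 1×35.450 + 12×1.008 + 1×14.007 + 4×15.999 = 257.670 → 257.67 g/mol.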